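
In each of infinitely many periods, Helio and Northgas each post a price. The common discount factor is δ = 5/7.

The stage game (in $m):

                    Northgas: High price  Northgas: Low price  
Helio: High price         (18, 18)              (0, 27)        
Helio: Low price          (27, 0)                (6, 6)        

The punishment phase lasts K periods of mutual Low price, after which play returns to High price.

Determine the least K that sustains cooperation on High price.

2

IC: δ(1−δ^K)/(1−δ) ≥ (27−18)/(18−6) = 3/4.
With δ = 5/7: need 1 − δ^K ≥ 3/4·(1−5/7)/(5/7), i.e. δ^K ≤ 0.7000.
Since (5/7)^1 = 0.7143 and (5/7)^2 = 0.5102, the smallest such K is 2.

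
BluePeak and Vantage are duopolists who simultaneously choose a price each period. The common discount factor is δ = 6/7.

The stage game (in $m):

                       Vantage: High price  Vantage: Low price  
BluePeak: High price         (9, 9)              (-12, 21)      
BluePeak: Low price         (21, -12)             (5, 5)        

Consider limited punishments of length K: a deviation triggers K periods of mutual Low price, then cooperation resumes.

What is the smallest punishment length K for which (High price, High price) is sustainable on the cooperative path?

IC: δ(1−δ^K)/(1−δ) ≥ (21−9)/(9−5) = 3.
With δ = 6/7: need 1 − δ^K ≥ 3·(1−6/7)/(6/7), i.e. δ^K ≤ 0.5000.
Since (6/7)^4 = 0.5398 and (6/7)^5 = 0.4627, the smallest such K is 5.

5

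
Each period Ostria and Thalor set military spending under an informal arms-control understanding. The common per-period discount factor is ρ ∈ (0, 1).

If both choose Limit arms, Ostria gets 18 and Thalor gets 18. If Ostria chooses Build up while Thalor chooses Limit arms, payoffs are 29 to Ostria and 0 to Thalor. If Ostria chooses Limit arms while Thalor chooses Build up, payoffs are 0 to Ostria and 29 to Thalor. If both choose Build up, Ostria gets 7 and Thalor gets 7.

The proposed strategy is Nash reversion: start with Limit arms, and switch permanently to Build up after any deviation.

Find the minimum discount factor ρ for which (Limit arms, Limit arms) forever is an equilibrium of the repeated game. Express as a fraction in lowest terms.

One-period gain from deviating is 29 − 18 = 11. The loss is 18 − 7 = 11 in every subsequent period, with present value 11·ρ/(1−ρ).
Deviation is unprofitable when 11·ρ/(1−ρ) ≥ 11, i.e. ρ/(1−ρ) ≥ 1.
Equivalently ρ ≥ 11/(11+11) = 1/2.

1/2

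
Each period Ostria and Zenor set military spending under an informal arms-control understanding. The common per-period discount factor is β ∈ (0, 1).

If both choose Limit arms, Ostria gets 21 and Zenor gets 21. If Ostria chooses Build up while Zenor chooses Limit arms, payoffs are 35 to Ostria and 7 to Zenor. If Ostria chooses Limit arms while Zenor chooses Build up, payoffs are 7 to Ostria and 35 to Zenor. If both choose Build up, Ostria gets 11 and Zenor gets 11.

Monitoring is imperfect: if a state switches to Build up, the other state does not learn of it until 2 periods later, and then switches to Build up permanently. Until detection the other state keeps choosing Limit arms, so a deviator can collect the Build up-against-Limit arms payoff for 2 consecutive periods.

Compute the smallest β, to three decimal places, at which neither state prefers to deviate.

A deviator earns 35 for 2 periods, then 11 forever; cooperating earns 21 forever. Multiplying the IC by (1−β):
21 ≥ 35(1−β^2) + 11β^2, so 24·β^2 ≥ 14 and β^2 ≥ 7/12.
β ≥ (7/12)^(1/2) ≈ 0.764.

0.764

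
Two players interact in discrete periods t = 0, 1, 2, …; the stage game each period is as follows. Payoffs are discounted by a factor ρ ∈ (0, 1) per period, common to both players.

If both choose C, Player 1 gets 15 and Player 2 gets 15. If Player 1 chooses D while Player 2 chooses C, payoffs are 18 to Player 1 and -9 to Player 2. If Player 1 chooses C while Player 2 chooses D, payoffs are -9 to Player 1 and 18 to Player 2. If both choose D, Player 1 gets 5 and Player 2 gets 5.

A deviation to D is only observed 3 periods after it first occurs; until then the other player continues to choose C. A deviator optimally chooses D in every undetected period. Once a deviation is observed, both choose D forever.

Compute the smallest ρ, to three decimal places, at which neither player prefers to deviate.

0.613

A deviator earns 18 for 3 periods, then 5 forever; cooperating earns 15 forever. Multiplying the IC by (1−ρ):
15 ≥ 18(1−ρ^3) + 5ρ^3, so 13·ρ^3 ≥ 3 and ρ^3 ≥ 3/13.
ρ ≥ (3/13)^(1/3) ≈ 0.613.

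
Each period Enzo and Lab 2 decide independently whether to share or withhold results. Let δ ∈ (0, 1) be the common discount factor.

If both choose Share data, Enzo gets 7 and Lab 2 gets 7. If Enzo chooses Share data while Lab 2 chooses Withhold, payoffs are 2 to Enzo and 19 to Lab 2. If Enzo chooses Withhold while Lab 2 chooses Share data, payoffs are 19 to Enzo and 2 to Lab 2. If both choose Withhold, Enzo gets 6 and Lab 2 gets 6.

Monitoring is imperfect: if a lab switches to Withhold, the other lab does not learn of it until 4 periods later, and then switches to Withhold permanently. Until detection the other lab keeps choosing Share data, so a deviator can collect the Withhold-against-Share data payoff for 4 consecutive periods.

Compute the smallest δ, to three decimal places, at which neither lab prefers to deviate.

0.980

Deviating for the 4 undetected periods gains 19−7 = 12 per period over cooperation, then loses 7−6 = 1 per period forever once punishment starts.
Gain: 12(1 + δ + … + δ^3); loss: 1·δ^4/(1−δ).
No profitable deviation ⇔ 12(1−δ^4) ≤ 1·δ^4, i.e. δ^4 ≥ 12/(12+1) = 12/13.
Hence δ ≥ (12/13)^(1/4) ≈ 0.980.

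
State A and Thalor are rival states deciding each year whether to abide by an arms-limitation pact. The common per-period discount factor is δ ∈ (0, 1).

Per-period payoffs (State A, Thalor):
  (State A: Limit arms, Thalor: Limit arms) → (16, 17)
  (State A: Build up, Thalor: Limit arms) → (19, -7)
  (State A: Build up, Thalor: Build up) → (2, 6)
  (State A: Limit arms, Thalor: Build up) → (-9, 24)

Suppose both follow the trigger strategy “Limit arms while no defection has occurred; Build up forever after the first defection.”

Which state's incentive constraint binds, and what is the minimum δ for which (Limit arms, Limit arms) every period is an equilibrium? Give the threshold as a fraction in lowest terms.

Thalor; δ ≥ 7/18

For State A: deviation gain 19−16 = 3, per-period punishment loss 16−2 = 14. IC gives δ ≥ 3/17.
For Thalor: gain 7, loss 11 per period, so δ ≥ 7/18.
The tighter constraint is Thalor's, so cooperation needs δ ≥ 7/18.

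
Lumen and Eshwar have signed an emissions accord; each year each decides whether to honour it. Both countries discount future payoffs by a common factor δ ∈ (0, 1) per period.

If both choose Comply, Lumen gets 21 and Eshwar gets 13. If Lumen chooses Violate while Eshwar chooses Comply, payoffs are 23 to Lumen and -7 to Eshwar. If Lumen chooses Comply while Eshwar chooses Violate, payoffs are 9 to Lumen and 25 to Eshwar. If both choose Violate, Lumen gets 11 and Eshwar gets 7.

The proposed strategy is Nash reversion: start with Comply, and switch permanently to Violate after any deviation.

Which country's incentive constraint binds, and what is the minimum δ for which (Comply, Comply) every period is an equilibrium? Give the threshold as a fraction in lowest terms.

Eshwar; δ ≥ 2/3

For Lumen: deviation gain 23−21 = 2, per-period punishment loss 21−11 = 10. IC gives δ ≥ 2/12 = 1/6.
For Eshwar: gain 12, loss 6 per period, so δ ≥ 12/18 = 2/3.
The tighter constraint is Eshwar's, so cooperation needs δ ≥ 2/3.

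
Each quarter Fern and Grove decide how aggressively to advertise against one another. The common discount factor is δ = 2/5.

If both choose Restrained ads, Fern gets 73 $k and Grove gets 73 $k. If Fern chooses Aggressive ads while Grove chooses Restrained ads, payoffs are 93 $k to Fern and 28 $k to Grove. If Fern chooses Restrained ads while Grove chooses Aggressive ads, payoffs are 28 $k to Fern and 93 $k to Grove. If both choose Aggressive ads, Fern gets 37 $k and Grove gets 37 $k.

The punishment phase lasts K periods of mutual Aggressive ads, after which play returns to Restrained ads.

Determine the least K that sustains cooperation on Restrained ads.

2

Need Σ_{k=1}^{K} δ^k ≥ (93−73)/(73−37) = 0.5556 at δ = 2/5.
At K = 1 the sum is 0.4000 < 0.5556; at K = 2 it is 0.5600 ≥ 0.5556.
So the minimum punishment length is K = 2.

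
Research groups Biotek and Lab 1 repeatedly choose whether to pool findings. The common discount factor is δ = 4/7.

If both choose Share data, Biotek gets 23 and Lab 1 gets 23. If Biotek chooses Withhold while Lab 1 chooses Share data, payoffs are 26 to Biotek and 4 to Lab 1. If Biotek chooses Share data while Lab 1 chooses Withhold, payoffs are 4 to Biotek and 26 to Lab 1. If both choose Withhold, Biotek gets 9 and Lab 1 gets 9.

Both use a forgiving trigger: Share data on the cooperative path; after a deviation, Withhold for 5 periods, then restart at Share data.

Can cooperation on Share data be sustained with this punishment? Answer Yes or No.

Yes

A one-shot deviation gives 26 now, then 9 for 5 periods, then back to 23.
Gain from deviating: (26−23) today; loss: (23−9) in each of the next 5 periods.
No-deviation condition: (23−9)(δ+…+δ^5) ≥ 26−23, i.e. δ+…+δ^5 ≥ 3/14.
At δ = 4/7: δ+…+δ^5 = 1.2521 ≥ 0.2143.
So cooperation is sustainable.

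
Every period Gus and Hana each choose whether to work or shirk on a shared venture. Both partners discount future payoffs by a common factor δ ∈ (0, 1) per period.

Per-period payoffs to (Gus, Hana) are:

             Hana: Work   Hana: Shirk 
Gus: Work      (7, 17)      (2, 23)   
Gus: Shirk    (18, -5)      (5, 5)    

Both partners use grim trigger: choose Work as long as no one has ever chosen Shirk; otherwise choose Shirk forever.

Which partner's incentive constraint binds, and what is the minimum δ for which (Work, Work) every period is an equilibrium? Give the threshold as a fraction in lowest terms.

Gus's threshold: (18−7)/(18−5) = 11/13.
Hana's threshold: (23−17)/(23−5) = 1/3.
11/13 > 1/3, so Gus binds and δ* = 11/13.

Gus; δ ≥ 11/13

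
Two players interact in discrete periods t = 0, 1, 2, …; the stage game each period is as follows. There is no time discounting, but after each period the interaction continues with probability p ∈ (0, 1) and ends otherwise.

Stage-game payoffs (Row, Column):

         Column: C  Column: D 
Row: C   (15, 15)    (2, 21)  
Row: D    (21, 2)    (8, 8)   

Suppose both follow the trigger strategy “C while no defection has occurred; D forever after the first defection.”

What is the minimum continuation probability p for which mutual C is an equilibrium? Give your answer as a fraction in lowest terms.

With no time discounting, the continuation probability p plays the role of the discount factor.
Grim-trigger IC: 15/(1−p) ≥ 21 + 8p/(1−p) ⇒ p ≥ (21−15)/(21−8) = 6/13.

6/13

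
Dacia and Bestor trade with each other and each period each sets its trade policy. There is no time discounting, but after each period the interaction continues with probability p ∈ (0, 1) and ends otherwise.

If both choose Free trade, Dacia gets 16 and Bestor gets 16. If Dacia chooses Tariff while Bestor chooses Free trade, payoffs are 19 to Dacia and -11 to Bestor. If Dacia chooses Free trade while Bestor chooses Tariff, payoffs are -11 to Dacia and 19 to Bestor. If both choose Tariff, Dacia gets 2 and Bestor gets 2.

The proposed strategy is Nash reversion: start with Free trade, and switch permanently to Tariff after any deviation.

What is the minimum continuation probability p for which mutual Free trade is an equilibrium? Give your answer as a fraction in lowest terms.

3/17

Expected cooperation value is 16 + p·16 + p²·16 + … = 16/(1−p); deviation gives 19 + p·2/(1−p).
16 ≥ 19(1−p) + 2p ⇒ 17p ≥ 3 ⇒ p ≥ 3/17.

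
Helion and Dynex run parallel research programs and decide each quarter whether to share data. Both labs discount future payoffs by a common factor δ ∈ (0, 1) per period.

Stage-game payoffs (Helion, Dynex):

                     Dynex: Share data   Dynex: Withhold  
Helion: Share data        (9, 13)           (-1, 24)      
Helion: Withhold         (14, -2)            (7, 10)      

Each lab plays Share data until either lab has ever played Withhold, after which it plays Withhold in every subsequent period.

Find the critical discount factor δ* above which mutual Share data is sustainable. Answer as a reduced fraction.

11/14

For Helion: deviation gain 14−9 = 5, per-period punishment loss 9−7 = 2. IC gives δ ≥ 5/7.
For Dynex: gain 11, loss 3 per period, so δ ≥ 11/14.
The tighter constraint is Dynex's, so cooperation needs δ ≥ 11/14.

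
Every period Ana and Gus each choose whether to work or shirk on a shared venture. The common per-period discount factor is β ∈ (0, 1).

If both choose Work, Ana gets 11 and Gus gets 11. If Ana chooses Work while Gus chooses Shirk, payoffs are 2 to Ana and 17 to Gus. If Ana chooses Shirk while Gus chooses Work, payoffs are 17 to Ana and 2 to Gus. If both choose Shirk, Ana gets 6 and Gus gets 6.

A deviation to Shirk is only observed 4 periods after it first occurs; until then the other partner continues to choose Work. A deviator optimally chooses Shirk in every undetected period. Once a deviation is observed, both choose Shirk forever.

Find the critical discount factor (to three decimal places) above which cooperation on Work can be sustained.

0.859

A deviator earns 17 for 4 periods, then 6 forever; cooperating earns 11 forever. Multiplying the IC by (1−β):
11 ≥ 17(1−β^4) + 6β^4, so 11·β^4 ≥ 6 and β^4 ≥ 6/11.
β ≥ (6/11)^(1/4) ≈ 0.859.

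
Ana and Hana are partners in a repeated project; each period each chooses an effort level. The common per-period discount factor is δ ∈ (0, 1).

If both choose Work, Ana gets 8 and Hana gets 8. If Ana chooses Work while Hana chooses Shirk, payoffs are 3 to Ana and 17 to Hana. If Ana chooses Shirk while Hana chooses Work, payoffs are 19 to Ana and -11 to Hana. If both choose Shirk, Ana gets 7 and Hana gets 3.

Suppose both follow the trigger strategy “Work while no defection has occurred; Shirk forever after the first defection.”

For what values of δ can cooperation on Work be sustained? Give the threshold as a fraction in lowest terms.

Ana: cooperation gives 8 each period; deviation gives 19 once then 7 forever.
  8/(1−δ) ≥ 19 + 7δ/(1−δ) ⇒ δ ≥ 11/12.
Hana: cooperation gives 8 each period; deviation gives 17 once then 3 forever.
  δ ≥ 9/14.
Both must hold, so the binding constraint is Ana's: δ ≥ 11/12.

11/12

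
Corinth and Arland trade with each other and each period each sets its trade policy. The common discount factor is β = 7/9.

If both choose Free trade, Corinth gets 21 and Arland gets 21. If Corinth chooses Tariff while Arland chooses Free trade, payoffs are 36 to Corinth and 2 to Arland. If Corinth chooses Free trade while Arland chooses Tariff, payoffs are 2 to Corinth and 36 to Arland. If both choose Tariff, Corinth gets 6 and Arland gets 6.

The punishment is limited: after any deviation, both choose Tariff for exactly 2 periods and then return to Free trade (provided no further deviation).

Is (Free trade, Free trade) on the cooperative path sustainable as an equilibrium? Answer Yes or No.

Yes

IC: β+…+β^2 ≥ (36−21)/(21−6) = 1.
At β = 7/9: partial sum = 1.3827 ≥ 1.0000. Cooperation sustainable.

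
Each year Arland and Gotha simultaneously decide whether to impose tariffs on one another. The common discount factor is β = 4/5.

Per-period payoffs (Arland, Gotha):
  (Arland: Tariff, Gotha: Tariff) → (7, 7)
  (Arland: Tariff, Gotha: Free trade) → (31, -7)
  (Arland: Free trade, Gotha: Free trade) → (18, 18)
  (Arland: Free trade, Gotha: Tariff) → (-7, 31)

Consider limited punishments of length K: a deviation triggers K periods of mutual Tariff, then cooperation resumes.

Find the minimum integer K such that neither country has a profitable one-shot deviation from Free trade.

No profitable deviation requires (18−7)(β+…+β^K) ≥ 31−18, i.e. β+…+β^K ≥ 13/11 ≈ 1.1818.
With β = 4/5, the partial sums are K=1: 0.8000, K=2: 1.4400.
K = 2 is the first length at which the sum reaches 1.1818.

2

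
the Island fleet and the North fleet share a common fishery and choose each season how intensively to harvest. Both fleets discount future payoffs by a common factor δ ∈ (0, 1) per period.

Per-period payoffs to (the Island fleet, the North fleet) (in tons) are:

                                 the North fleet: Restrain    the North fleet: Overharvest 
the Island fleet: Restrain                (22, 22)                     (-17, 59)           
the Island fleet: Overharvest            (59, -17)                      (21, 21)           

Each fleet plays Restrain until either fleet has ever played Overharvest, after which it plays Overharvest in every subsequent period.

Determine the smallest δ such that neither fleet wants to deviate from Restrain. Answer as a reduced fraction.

One-period gain from deviating is 59 − 22 = 37. The loss is 22 − 21 = 1 in every subsequent period, with present value 1·δ/(1−δ).
Deviation is unprofitable when 1·δ/(1−δ) ≥ 37, i.e. δ/(1−δ) ≥ 37.
Equivalently δ ≥ 37/(37+1) = 37/38.

37/38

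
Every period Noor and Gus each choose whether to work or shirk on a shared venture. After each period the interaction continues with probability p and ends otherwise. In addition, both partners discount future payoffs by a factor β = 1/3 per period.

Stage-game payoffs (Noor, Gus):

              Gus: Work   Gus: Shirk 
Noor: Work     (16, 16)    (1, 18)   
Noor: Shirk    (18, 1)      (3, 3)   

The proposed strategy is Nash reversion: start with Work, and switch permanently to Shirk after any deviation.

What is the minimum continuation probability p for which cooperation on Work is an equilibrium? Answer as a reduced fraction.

2/5

With continuation probability p and discount β, the effective per-period discount factor is βp.
Grim-trigger IC: βp ≥ (18−16)/(18−3) = 2/15.
So p ≥ (2/15)/(1/3) = 2/5.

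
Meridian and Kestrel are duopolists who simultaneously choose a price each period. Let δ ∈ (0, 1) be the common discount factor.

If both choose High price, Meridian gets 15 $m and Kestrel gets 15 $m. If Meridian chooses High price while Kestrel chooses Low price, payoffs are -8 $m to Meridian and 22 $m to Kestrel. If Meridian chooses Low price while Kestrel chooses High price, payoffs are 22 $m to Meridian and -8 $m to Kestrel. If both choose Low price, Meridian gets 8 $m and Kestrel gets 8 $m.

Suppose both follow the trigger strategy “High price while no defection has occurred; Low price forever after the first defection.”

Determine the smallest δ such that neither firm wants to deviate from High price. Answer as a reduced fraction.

Cooperation forever yields 15 each period: 15/(1−δ).
Deviating yields 22 once, then 8 forever: 22 + 8δ/(1−δ).
No profitable deviation requires 15/(1−δ) ≥ 22 + 8δ/(1−δ).
Multiplying by (1−δ): 15 ≥ 22(1−δ) + 8δ = 22 − 14δ.
So 14δ ≥ 7, i.e. δ ≥ 7/14 = 1/2.

1/2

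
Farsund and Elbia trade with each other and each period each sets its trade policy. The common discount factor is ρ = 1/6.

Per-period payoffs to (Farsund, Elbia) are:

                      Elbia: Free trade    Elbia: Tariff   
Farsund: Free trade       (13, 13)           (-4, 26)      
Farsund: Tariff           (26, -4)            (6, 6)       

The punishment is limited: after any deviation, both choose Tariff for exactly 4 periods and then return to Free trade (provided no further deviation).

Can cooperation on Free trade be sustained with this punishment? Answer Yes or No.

Comparing payoff streams over the 5 periods until play realigns: cooperate → 13(1+ρ+…+ρ^4); deviate → 26 + 6(ρ+…+ρ^4).
Cooperation is sustained iff (13−6)(ρ+…+ρ^4) ≥ 26−13.
ρ+…+ρ^4 = 1/6·(1−(1/6)^4)/(1−1/6) = 0.1998, and (26−13)/(13−6) = 1.8571.
0.1998 < 1.8571, so cooperation is not sustainable.

No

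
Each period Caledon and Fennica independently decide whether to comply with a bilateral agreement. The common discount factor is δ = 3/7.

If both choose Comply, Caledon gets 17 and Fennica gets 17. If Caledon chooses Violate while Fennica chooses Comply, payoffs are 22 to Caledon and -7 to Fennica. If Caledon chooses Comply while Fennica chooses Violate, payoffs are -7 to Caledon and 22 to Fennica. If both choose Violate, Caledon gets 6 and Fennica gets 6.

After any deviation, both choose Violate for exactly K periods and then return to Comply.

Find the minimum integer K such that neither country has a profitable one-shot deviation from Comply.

2

No profitable deviation requires (17−6)(δ+…+δ^K) ≥ 22−17, i.e. δ+…+δ^K ≥ 5/11 ≈ 0.4545.
With δ = 3/7, the partial sums are K=1: 0.4286, K=2: 0.6122.
K = 2 is the first length at which the sum reaches 0.4545.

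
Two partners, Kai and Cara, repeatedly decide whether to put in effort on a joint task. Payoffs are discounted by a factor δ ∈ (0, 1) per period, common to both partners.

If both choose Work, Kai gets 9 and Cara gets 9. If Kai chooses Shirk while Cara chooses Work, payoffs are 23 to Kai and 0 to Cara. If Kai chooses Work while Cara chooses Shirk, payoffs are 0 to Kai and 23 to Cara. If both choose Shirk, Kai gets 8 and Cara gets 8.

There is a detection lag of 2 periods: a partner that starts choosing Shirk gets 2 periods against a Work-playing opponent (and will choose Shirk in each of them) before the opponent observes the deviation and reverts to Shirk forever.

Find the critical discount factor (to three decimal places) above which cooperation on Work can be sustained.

0.966

Deviating for the 2 undetected periods gains 23−9 = 14 per period over cooperation, then loses 9−8 = 1 per period forever once punishment starts.
Gain: 14(1 + δ + … + δ^1); loss: 1·δ^2/(1−δ).
No profitable deviation ⇔ 14(1−δ^2) ≤ 1·δ^2, i.e. δ^2 ≥ 14/(14+1) = 14/15.
Hence δ ≥ (14/15)^(1/2) ≈ 0.966.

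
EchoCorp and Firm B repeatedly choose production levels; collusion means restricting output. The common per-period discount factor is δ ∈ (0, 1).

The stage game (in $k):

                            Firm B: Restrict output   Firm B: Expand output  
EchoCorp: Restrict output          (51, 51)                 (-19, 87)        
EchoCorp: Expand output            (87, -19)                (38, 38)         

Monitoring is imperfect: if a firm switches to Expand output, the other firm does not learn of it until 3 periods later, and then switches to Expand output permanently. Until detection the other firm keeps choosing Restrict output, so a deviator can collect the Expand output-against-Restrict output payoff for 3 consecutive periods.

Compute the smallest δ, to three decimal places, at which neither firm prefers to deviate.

Deviating for the 3 undetected periods gains 87−51 = 36 per period over cooperation, then loses 51−38 = 13 per period forever once punishment starts.
Gain: 36(1 + δ + … + δ^2); loss: 13·δ^3/(1−δ).
No profitable deviation ⇔ 36(1−δ^3) ≤ 13·δ^3, i.e. δ^3 ≥ 36/(36+13) = 36/49.
Hence δ ≥ (36/49)^(1/3) ≈ 0.902.

0.902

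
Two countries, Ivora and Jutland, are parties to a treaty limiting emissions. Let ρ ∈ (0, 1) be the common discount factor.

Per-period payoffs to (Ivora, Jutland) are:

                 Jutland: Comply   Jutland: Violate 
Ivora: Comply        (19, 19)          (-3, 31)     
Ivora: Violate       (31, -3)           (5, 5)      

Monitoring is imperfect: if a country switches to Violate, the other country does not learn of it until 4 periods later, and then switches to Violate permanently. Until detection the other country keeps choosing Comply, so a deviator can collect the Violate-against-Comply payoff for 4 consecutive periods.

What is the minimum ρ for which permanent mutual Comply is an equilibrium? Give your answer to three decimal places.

0.824

A deviator earns 31 for 4 periods, then 5 forever; cooperating earns 19 forever. Multiplying the IC by (1−ρ):
19 ≥ 31(1−ρ^4) + 5ρ^4, so 26·ρ^4 ≥ 12 and ρ^4 ≥ 6/13.
ρ ≥ (6/13)^(1/4) ≈ 0.824.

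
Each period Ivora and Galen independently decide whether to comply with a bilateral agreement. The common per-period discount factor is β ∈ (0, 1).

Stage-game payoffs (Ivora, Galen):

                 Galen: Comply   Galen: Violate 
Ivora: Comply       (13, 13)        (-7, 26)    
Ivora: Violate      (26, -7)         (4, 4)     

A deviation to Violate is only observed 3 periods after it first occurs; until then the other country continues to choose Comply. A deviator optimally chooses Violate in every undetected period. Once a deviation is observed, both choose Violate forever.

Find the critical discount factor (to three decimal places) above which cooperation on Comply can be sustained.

0.839

The best deviation is to choose Violate for all 3 undetected periods, earning 26 each, then 4 forever once detected.
Deviation value: 26(1−β^3)/(1−β) + 4β^3/(1−β); cooperation value: 13/(1−β).
IC: 13 ≥ 26(1−β^3) + 4β^3 = 26 − 22β^3.
So β^3 ≥ 13/22, giving β ≥ (13/22)^(1/3) ≈ 0.839.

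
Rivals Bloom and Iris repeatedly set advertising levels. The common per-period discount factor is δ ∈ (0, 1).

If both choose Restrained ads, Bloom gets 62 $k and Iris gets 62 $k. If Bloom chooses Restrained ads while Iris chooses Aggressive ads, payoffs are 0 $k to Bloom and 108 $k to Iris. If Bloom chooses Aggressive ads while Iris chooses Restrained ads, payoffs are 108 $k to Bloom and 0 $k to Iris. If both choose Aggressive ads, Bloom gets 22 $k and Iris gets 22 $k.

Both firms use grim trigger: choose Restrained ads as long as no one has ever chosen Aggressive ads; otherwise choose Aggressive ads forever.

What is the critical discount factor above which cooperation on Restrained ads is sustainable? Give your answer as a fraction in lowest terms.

23/43

Under grim trigger the critical discount factor is (T−C)/(T−P) with T = 108, C = 62, P = 22.
δ* = (108−62)/(108−22) = 46/86 = 23/43.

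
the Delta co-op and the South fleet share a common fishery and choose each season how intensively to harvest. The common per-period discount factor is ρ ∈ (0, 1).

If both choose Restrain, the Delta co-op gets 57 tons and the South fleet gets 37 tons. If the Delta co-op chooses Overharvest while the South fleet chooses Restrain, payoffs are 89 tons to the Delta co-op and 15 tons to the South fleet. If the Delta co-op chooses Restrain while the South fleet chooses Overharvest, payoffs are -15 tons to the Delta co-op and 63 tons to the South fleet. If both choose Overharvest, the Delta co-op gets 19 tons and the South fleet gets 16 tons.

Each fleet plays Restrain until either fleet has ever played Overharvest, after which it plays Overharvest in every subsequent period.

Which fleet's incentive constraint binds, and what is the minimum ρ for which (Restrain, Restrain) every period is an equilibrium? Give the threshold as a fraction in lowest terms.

the Delta co-op's threshold: (89−57)/(89−19) = 16/35.
the South fleet's threshold: (63−37)/(63−16) = 26/47.
16/35 < 26/47, so the South fleet binds and ρ* = 26/47.

the South fleet; ρ ≥ 26/47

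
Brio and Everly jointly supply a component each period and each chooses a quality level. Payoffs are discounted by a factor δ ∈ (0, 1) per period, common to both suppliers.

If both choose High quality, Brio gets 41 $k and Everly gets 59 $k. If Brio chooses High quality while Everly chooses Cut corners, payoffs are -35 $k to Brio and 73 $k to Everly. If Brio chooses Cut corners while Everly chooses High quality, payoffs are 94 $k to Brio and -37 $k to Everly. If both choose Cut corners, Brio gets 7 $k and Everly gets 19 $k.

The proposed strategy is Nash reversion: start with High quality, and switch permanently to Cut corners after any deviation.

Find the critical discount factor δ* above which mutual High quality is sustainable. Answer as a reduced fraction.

Brio: cooperation gives 41 each period; deviation gives 94 once then 7 forever.
  41/(1−δ) ≥ 94 + 7δ/(1−δ) ⇒ δ ≥ 53/87.
Everly: cooperation gives 59 each period; deviation gives 73 once then 19 forever.
  δ ≥ 14/54 = 7/27.
Both must hold, so the binding constraint is Brio's: δ ≥ 53/87.

53/87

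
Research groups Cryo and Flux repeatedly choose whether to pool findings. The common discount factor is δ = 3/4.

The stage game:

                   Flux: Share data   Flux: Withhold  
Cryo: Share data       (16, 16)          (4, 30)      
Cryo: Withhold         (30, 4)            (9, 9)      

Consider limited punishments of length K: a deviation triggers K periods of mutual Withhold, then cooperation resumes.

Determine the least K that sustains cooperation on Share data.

Need Σ_{k=1}^{K} δ^k ≥ (30−16)/(16−9) = 2.0000 at δ = 3/4.
At K = 3 the sum is 1.7344 < 2.0000; at K = 4 it is 2.0508 ≥ 2.0000.
So the minimum punishment length is K = 4.

4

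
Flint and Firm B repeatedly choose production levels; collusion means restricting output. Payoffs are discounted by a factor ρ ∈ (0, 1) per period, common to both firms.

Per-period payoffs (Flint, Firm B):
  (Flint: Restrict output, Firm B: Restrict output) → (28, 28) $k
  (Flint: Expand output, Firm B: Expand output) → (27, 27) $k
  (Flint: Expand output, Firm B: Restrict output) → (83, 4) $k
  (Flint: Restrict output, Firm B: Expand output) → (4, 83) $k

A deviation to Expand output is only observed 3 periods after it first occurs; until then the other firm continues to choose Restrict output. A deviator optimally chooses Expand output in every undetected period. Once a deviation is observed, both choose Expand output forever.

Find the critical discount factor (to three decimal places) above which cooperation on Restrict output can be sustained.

Deviating for the 3 undetected periods gains 83−28 = 55 per period over cooperation, then loses 28−27 = 1 per period forever once punishment starts.
Gain: 55(1 + ρ + … + ρ^2); loss: 1·ρ^3/(1−ρ).
No profitable deviation ⇔ 55(1−ρ^3) ≤ 1·ρ^3, i.e. ρ^3 ≥ 55/(55+1) = 55/56.
Hence ρ ≥ (55/56)^(1/3) ≈ 0.994.

0.994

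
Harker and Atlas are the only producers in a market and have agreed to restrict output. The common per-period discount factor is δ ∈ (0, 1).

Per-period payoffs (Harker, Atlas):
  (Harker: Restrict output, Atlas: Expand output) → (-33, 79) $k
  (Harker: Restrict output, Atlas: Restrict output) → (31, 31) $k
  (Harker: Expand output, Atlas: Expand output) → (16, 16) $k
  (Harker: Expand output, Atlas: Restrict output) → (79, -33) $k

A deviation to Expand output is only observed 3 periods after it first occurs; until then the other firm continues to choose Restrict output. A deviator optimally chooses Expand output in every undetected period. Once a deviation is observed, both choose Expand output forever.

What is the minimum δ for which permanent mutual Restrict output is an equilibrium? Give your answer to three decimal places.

Deviating for the 3 undetected periods gains 79−31 = 48 per period over cooperation, then loses 31−16 = 15 per period forever once punishment starts.
Gain: 48(1 + δ + … + δ^2); loss: 15·δ^3/(1−δ).
No profitable deviation ⇔ 48(1−δ^3) ≤ 15·δ^3, i.e. δ^3 ≥ 48/(48+15) = 16/21.
Hence δ ≥ (16/21)^(1/3) ≈ 0.913.

0.913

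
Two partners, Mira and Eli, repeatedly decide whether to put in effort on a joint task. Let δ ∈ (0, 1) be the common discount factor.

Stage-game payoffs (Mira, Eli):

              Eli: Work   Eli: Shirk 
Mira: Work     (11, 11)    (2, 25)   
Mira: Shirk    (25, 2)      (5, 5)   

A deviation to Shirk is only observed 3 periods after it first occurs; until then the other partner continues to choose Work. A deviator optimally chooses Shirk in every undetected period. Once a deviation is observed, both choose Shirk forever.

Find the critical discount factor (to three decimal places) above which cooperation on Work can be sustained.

A deviator earns 25 for 3 periods, then 5 forever; cooperating earns 11 forever. Multiplying the IC by (1−δ):
11 ≥ 25(1−δ^3) + 5δ^3, so 20·δ^3 ≥ 14 and δ^3 ≥ 7/10.
δ ≥ (7/10)^(1/3) ≈ 0.888.

0.888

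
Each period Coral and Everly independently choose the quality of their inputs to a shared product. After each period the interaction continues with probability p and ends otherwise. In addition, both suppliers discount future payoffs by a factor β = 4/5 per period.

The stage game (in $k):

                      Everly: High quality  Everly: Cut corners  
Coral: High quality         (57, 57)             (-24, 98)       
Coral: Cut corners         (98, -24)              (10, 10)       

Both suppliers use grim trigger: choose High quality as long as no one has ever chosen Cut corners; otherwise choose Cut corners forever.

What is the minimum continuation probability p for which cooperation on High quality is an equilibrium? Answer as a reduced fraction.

With continuation probability p and discount β, the effective per-period discount factor is βp.
Grim-trigger IC: βp ≥ (98−57)/(98−10) = 41/88.
So p ≥ (41/88)/(4/5) = 205/352.

205/352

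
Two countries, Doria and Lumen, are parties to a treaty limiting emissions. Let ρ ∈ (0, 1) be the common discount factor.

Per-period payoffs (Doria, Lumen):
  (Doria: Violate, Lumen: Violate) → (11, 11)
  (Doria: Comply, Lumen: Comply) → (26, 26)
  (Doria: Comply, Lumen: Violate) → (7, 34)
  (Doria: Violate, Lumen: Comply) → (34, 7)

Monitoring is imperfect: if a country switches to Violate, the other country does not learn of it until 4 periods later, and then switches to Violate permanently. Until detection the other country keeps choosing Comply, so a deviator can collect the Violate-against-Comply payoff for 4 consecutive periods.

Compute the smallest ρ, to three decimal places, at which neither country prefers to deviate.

Deviating for the 4 undetected periods gains 34−26 = 8 per period over cooperation, then loses 26−11 = 15 per period forever once punishment starts.
Gain: 8(1 + ρ + … + ρ^3); loss: 15·ρ^4/(1−ρ).
No profitable deviation ⇔ 8(1−ρ^4) ≤ 15·ρ^4, i.e. ρ^4 ≥ 8/(8+15) = 8/23.
Hence ρ ≥ (8/23)^(1/4) ≈ 0.768.

0.768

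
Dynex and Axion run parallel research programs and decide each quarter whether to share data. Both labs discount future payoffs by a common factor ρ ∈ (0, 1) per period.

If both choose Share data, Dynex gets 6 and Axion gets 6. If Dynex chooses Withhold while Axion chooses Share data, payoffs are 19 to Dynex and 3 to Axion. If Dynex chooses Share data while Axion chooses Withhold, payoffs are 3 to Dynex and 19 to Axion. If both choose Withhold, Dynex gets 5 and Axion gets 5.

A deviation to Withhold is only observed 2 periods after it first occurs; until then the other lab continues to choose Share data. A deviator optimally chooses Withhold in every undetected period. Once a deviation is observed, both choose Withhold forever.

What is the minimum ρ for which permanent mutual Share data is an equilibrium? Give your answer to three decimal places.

0.964

The best deviation is to choose Withhold for all 2 undetected periods, earning 19 each, then 5 forever once detected.
Deviation value: 19(1−ρ^2)/(1−ρ) + 5ρ^2/(1−ρ); cooperation value: 6/(1−ρ).
IC: 6 ≥ 19(1−ρ^2) + 5ρ^2 = 19 − 14ρ^2.
So ρ^2 ≥ 13/14, giving ρ ≥ (13/14)^(1/2) ≈ 0.964.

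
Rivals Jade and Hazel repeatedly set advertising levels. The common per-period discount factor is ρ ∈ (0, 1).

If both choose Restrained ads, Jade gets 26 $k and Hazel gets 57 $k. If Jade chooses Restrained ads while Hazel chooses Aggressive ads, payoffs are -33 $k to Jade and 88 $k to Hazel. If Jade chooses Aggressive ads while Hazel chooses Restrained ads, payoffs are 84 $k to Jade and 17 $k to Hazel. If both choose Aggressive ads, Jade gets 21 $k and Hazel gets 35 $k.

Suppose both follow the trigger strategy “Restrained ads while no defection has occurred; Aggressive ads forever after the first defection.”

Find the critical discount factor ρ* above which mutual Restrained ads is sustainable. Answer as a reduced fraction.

58/63

For Jade: deviation gain 84−26 = 58, per-period punishment loss 26−21 = 5. IC gives ρ ≥ 58/63.
For Hazel: gain 31, loss 22 per period, so ρ ≥ 31/53.
The tighter constraint is Jade's, so cooperation needs ρ ≥ 58/63.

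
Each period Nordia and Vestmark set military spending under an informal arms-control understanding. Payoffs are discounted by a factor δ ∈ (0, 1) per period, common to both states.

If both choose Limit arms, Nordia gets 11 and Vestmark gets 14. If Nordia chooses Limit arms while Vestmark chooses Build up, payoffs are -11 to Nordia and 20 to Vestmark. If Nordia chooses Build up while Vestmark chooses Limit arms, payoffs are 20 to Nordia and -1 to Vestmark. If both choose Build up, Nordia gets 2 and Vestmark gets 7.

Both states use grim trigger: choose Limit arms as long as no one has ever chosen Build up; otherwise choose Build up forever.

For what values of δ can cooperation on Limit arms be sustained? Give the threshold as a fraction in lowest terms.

For Nordia: deviation gain 20−11 = 9, per-period punishment loss 11−2 = 9. IC gives δ ≥ 9/18 = 1/2.
For Vestmark: gain 6, loss 7 per period, so δ ≥ 6/13.
The tighter constraint is Nordia's, so cooperation needs δ ≥ 1/2.

1/2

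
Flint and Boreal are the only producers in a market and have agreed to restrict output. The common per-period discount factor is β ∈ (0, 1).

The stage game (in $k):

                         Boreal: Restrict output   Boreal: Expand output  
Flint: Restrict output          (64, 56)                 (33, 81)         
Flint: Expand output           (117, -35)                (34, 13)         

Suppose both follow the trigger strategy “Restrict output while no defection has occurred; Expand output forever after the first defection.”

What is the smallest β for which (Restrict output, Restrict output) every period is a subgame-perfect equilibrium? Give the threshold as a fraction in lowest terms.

53/83

Flint: cooperation gives 64 each period; deviation gives 117 once then 34 forever.
  64/(1−β) ≥ 117 + 34β/(1−β) ⇒ β ≥ 53/83.
Boreal: cooperation gives 56 each period; deviation gives 81 once then 13 forever.
  β ≥ 25/68.
Both must hold, so the binding constraint is Flint's: β ≥ 53/83.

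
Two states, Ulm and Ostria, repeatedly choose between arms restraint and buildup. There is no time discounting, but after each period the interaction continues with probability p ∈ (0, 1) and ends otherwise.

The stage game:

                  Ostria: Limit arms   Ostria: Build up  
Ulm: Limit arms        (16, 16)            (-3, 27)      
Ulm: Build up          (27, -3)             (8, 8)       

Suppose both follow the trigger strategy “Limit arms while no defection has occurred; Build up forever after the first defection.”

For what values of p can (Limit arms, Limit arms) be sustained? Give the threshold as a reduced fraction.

11/19

With no time discounting, the continuation probability p plays the role of the discount factor.
Grim-trigger IC: 16/(1−p) ≥ 27 + 8p/(1−p) ⇒ p ≥ (27−16)/(27−8) = 11/19.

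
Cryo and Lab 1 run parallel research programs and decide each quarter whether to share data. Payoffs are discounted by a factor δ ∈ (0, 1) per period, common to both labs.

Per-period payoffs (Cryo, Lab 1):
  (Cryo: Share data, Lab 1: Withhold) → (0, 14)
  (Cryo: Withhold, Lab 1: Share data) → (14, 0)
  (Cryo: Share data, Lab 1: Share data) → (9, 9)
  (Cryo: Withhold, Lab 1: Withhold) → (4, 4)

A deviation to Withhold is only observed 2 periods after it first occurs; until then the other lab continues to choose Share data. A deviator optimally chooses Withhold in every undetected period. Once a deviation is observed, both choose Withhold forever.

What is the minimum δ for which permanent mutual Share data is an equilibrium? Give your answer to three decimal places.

A deviator earns 14 for 2 periods, then 4 forever; cooperating earns 9 forever. Multiplying the IC by (1−δ):
9 ≥ 14(1−δ^2) + 4δ^2, so 10·δ^2 ≥ 5 and δ^2 ≥ 1/2.
δ ≥ (1/2)^(1/2) ≈ 0.707.

0.707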